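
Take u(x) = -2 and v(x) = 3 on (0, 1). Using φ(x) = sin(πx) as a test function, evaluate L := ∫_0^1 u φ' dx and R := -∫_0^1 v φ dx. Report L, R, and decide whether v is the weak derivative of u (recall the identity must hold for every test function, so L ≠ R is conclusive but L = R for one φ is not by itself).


LHS = 0, RHS = -6/π. No, v is not the weak derivative of u.

u(x) = -2, classical derivative u'(x) = 0.
φ(x) = sin(πx), so φ'(x) = π*cos(π*x).
Note φ(0) = φ(1) = 0, so the boundary term u·φ vanishes.
LHS = ∫_0^1 u(x) φ'(x) dx = ∫_0^1 (-2*π*cos(π*x)) dx. Term by term:
  ∫_0^1 -2*π*cos(π*x) dx = 0.
So LHS = 0.
∫_0^1 v(x) φ(x) dx = ∫_0^1 (3*sin(π*x)) dx. Term by term:
  ∫_0^1 3*sin(π*x) dx = 6/π.
So RHS = -∫_0^1 v(x) φ(x) dx = -6/π.
LHS − RHS = 6/π ≠ 0, so the identity fails.
(For a valid weak derivative the identity must hold for EVERY test function, in particular this one. The failure shows v is NOT the weak derivative of u.)
Correct weak derivative would be u'(x) = 0.


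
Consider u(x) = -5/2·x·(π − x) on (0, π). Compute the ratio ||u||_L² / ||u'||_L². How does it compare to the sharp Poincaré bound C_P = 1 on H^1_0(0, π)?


||u||_L² / ||u'||_L² = sqrt(10)*π/10 < C_P = 1.

u(x) = -5/2·x·(π − x), so u'(x) = 5*x - 5*π/2.
u(x) = -5/2·x·(π − x) vanishes at x = 0 and x = π, so u ∈ H^1_0(0, π). Differentiate via the product rule and integrate the resulting polynomials term by term.
  ∫_0^π u² dx = ∫_0^π (25*x^4/4 - 25*π*x^3/2 + 25*π^2*x^2/4) dx. Term by term:
    ∫_0^π 25*x^4/4 dx = 5*π^5/4;  ∫_0^π -25*π*x^3/2 dx = -25*π^5/8;  ∫_0^π 25*π^2*x^2/4 dx = 25*π^5/12.
  Sum: 5*π^5/4 − 25*π^5/8 + 25*π^5/12 = 5*π^5/24.
  ∫_0^π (u')² dx = ∫_0^π (25*x^2 - 25*π*x + 25*π^2/4) dx. Term by term:
    ∫_0^π 25*x^2 dx = 25*π^3/3;  ∫_0^π -25*π*x dx = -25*π^3/2;  ∫_0^π 25*π^2/4 dx = 25*π^3/4.
  Sum: 25*π^3/3 − 25*π^3/2 + 25*π^3/4 = 25*π^3/12.
∫_0^π u² dx = 5*π^5/24, so ||u||_L² = sqrt(30)*π^(5/2)/12.
∫_0^π (u')² dx = 25*π^3/12, so ||u'||_L² = 5*sqrt(3)*π^(3/2)/6.
Ratio ||u||_L² / ||u'||_L² = sqrt(10)*π/10.
Sharp Poincaré constant on H^1_0(0, π) is C_P = L/π = 1, achieved by sin(x).
A polynomial bump cannot attain the sharp Poincaré constant (only the first sine eigenfunction does), so the ratio is strictly less than C_P, consistent with ||u||_L² ≤ C_P ||u'||_L².


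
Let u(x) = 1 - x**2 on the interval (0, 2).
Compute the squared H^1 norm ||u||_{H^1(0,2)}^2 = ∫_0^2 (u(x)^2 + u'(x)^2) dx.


||u||_{H^1}^2 = 206/15

The H^1 norm (squared) on an interval (0, L) is
  ||u||_{H^1}^2 = ∫_0^L u(x)^2 dx + ∫_0^L u'(x)^2 dx.
Compute u'(x) = -2*x.
Then u(x)^2 = x**4 - 2*x**2 + 1 and u'(x)^2 = 4*x**2.
Integrate each monomial from 0 to 2 using ∫_0^2 c·x^n dx = c·2^(n+1)/(n+1):
  ∫_0^2 u(x)^2 dx = ∫_0^2 (x^4 - 2*x^2 + 1) dx. Term by term:
    ∫_0^2 x^4 dx = 32/5;  ∫_0^2 -2*x^2 dx = -16/3;  ∫_0^2 1 dx = 2.
  Sum: 32/5 − 16/3 + 2 = 46/15.
  ∫_0^2 u'(x)^2 dx = ∫_0^2 (4*x^2) dx. Term by term:
    ∫_0^2 4*x^2 dx = 32/3.
Adding: ||u||_{H^1}^2 = 46/15 + 32/3 = 206/15.


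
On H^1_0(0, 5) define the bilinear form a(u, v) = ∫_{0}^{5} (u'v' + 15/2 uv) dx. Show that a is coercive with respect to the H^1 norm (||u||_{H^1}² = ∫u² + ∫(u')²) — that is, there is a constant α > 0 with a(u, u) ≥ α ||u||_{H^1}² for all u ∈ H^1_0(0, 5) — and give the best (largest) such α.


α = 1

Coercivity of a(·,·) on H^1_0(0, 5) means a(u, u) ≥ α ||u||_{H^1}² for every u ∈ H^1_0.
The interval has length L = 5, and Poincaré/coercivity depend only on L. Here a(u, u) = ∫(u')² + (15/2)·∫u².
Here c = 15/2 ≥ 1, so a(u,u) = ∫(u')² + c∫u² ≥ ∫(u')² + ∫u² = ||u||_{H^1}², i.e. α = 1 works. No larger α is possible: a(u,u) ≥ α||u||_{H^1}² means (1−α)∫(u')² ≥ (α−c)∫u², and for the modes u_n = sin(nπ(x−x₀)/L) (x₀ the left endpoint) one has ∫u_n²/∫(u_n')² = (L/(nπ))² → 0, so a(u_n,u_n)/||u_n||_{H^1}² → 1. Hence the optimal constant is α = 1.
Therefore α = 1.


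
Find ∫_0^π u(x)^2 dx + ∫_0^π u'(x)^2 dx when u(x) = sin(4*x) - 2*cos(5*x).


||u||_{H^1(0,π)}^2 = 832/9 + 121*π/2

u'(x) = 10*sin(5*x) + 4*cos(4*x).
Expand u² and (u')² and integrate term by term on (0, π), using: for integers n ≥ 1, ∫_0^π sin²(nx) dx = ∫_0^π cos²(nx) dx = π/2; for n ≠ n', ∫_0^π sin(nx)sin(n'x) dx = ∫_0^π cos(nx)cos(n'x) dx = 0; and by product-to-sum, ∫_0^π sin(nx)cos(n'x) dx = ½∫_0^π [sin((n+n')x) + sin((n−n')x)] dx, which is 0 when n+n' is even and 2n/(n²−n'²) when n+n' is odd (it need not vanish on (0, π)).
  u² squared terms: (-2)²·∫cos(5x)² dx = 4·π/2 = 2*π;  (1)²·∫sin(4x)² dx = 1·π/2 = π/2.
  u² cross terms: 2·(-2)·(1)·∫cos(5x)·sin(4x) dx = -4·(-8/9) = 32/9.
  So ∫_0^π u² dx = 2*π + π/2 + 32/9 = 32/9 + 5*π/2.
  (u')² squared terms: (4)²·∫cos(4x)² dx = 16·π/2 = 8*π;  (10)²·∫sin(5x)² dx = 100·π/2 = 50*π.
  (u')² cross terms: 2·(4)·(10)·∫cos(4x)·sin(5x) dx = 80·(10/9) = 800/9.
  So ∫_0^π (u')² dx = 8*π + 50*π + 800/9 = 800/9 + 58*π.
||u||_{H^1}^2 = (32/9 + 5*π/2) + (800/9 + 58*π) = 832/9 + 121*π/2.


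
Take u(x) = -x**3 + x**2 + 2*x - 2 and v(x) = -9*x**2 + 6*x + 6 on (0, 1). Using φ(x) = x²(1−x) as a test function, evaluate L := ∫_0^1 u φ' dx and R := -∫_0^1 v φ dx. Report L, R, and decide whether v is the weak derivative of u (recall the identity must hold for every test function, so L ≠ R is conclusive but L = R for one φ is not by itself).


LHS = -1/6, RHS = -1/2. No, v is not the weak derivative of u.

u(x) = -x**3 + x**2 + 2*x - 2, classical derivative u'(x) = -3*x**2 + 2*x + 2.
φ(x) = x²(1−x), so φ'(x) = x*(2 - 3*x).
Note φ(0) = φ(1) = 0, so the boundary term u·φ vanishes.
LHS = ∫_0^1 u(x) φ'(x) dx = ∫_0^1 (3*x^5 - 5*x^4 - 4*x^3 + 10*x^2 - 4*x) dx. Term by term:
  ∫_0^1 3*x^5 dx = 1/2;  ∫_0^1 -5*x^4 dx = -1;  ∫_0^1 -4*x^3 dx = -1;
  ∫_0^1 10*x^2 dx = 10/3;  ∫_0^1 -4*x dx = -2.
Sum: 1/2 − 1 − 1 + 10/3 − 2 = -1/6.
So LHS = -1/6.
∫_0^1 v(x) φ(x) dx = ∫_0^1 (9*x^5 - 15*x^4 + 6*x^2) dx. Term by term:
  ∫_0^1 9*x^5 dx = 3/2;  ∫_0^1 -15*x^4 dx = -3;  ∫_0^1 6*x^2 dx = 2.
Sum: 3/2 − 3 + 2 = 1/2.
So RHS = -∫_0^1 v(x) φ(x) dx = -1/2.
LHS − RHS = 1/3 ≠ 0, so the identity fails.
(For a valid weak derivative the identity must hold for EVERY test function, in particular this one. The failure shows v is NOT the weak derivative of u.)
Correct weak derivative would be u'(x) = -3*x**2 + 2*x + 2.


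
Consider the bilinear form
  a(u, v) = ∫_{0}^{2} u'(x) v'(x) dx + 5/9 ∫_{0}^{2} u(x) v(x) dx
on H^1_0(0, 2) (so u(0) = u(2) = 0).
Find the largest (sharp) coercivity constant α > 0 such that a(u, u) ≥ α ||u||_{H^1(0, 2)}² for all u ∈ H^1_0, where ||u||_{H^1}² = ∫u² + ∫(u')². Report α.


α = (20/9 + π^2)/(4 + π^2)

Coercivity of a(·,·) on H^1_0(0, 2) means a(u, u) ≥ α ||u||_{H^1}² for every u ∈ H^1_0.
The interval has length L = 2, and Poincaré/coercivity depend only on L. Here a(u, u) = ∫(u')² + (5/9)·∫u².
Here 0 < c = 5/9 < 1. The condition a(u,u) ≥ α||u||_{H^1}² reads (1−α)∫(u')² ≥ (α−c)∫u². Any admissible α is ≤ 1 (rapidly oscillating u have ∫u²/∫(u')² → 0), and α = 1 would force 0 ≥ (1−c)∫u², impossible since c < 1; so 1−α > 0. By the sharp Poincaré inequality on H^1_0 of an interval of length L, ∫(u')² ≥ (π/L)²∫u² with equality for the first sine mode sin(π(x−x₀)/L) (x₀ the left endpoint), so the inequality holds for all u iff (1−α)(π/L)² ≥ α − c, i.e. α ≤ ((π/L)² + c)/((π/L)² + 1) = (1 + c(L/π)²)/(1 + (L/π)²). With (π/L)² = π^2/4 and c = 5/9, the largest admissible constant is α = ((π/L)² + c)/((π/L)² + 1).
Simplifying, α = (20/9 + π^2)/(4 + π^2).


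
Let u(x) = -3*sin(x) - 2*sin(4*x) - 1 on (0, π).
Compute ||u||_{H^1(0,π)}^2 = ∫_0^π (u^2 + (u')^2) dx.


||u||_{H^1(0,π)}^2 = 12 + 44*π

u'(x) = -3*cos(x) - 8*cos(4*x).
Expand u² and (u')² and integrate term by term on (0, π), using: for integers n ≥ 1, ∫_0^π sin²(nx) dx = ∫_0^π cos²(nx) dx = π/2; for n ≠ n', ∫_0^π sin(nx)sin(n'x) dx = ∫_0^π cos(nx)cos(n'x) dx = 0; and by product-to-sum, ∫_0^π sin(nx)cos(n'x) dx = ½∫_0^π [sin((n+n')x) + sin((n−n')x)] dx, which is 0 when n+n' is even and 2n/(n²−n'²) when n+n' is odd (it need not vanish on (0, π)). For the constant mode: ∫_0^π 1 dx = π, ∫_0^π cos(nx) dx = 0, ∫_0^π sin(nx) dx = (1−(−1)^n)/n.
  u² squared terms: (-1)²·∫1 dx = 1·π = π;  (-3)²·∫sin(x)² dx = 9·π/2 = 9*π/2;  (-2)²·∫sin(4x)² dx = 4·π/2 = 2*π.
  u² cross terms: 2·(-1)·(-3)·∫1·sin(x) dx = 6·(2) = 12;  2·(-1)·(-2)·∫1·sin(4x) dx = 4·(0) = 0;  2·(-3)·(-2)·∫sin(x)·sin(4x) dx = 12·(0) = 0.
  So ∫_0^π u² dx = π + 9*π/2 + 2*π + 12 + 0 + 0 = 12 + 15*π/2.
  (u')² squared terms: (-8)²·∫cos(4x)² dx = 64·π/2 = 32*π;  (-3)²·∫cos(x)² dx = 9·π/2 = 9*π/2.
  (u')² cross terms: 2·(-8)·(-3)·∫cos(4x)·cos(x) dx = 48·(0) = 0.
  So ∫_0^π (u')² dx = 32*π + 9*π/2 + 0 = 73*π/2.
||u||_{H^1}^2 = (12 + 15*π/2) + (73*π/2) = 12 + 44*π.


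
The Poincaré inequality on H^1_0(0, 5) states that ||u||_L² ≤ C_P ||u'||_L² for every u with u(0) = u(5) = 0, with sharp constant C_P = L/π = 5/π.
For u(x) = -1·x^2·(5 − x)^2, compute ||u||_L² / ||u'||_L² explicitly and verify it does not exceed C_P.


||u||_L² / ||u'||_L² = 5*sqrt(3)/6 < C_P = 5/π.

u(x) = -1·x^2·(5 − x)^2, so u'(x) = 2*x*(x*(5 - x) - (x - 5)^2).
u(x) = -1·x^2·(5 − x)^2 vanishes at x = 0 and x = 5, so u ∈ H^1_0(0, 5). Differentiate via the product rule and integrate the resulting polynomials term by term.
  ∫_0^5 u² dx = ∫_0^5 (x^8 - 20*x^7 + 150*x^6 - 500*x^5 + 625*x^4) dx. Term by term:
    ∫_0^5 x^8 dx = 1953125/9;  ∫_0^5 -20*x^7 dx = -1953125/2;  ∫_0^5 150*x^6 dx = 11718750/7;
    ∫_0^5 -500*x^5 dx = -3906250/3;  ∫_0^5 625*x^4 dx = 390625.
  Sum: 1953125/9 − 1953125/2 + 11718750/7 − 3906250/3 + 390625 = 390625/126.
  ∫_0^5 (u')² dx = ∫_0^5 (16*x^6 - 240*x^5 + 1300*x^4 - 3000*x^3 + 2500*x^2) dx. Term by term:
    ∫_0^5 16*x^6 dx = 1250000/7;  ∫_0^5 -240*x^5 dx = -625000;  ∫_0^5 1300*x^4 dx = 812500;
    ∫_0^5 -3000*x^3 dx = -468750;  ∫_0^5 2500*x^2 dx = 312500/3.
  Sum: 1250000/7 − 625000 + 812500 − 468750 + 312500/3 = 31250/21.
∫_0^5 u² dx = 390625/126, so ||u||_L² = 625*sqrt(14)/42.
∫_0^5 (u')² dx = 31250/21, so ||u'||_L² = 125*sqrt(42)/21.
Ratio ||u||_L² / ||u'||_L² = 5*sqrt(3)/6.
Sharp Poincaré constant on H^1_0(0, 5) is C_P = L/π = 5/π, achieved by sin(π/5·x).
A polynomial bump cannot attain the sharp Poincaré constant (only the first sine eigenfunction does), so the ratio is strictly less than C_P, consistent with ||u||_L² ≤ C_P ||u'||_L².


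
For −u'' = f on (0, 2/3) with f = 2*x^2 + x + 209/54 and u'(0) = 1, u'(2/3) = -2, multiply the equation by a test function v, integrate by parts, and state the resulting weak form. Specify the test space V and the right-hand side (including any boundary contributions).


V = H^1(0, 2/3) (v unrestricted at boundary; u is determined up to an additive constant); weak form: ∫_0^2/3 u'v' dx = ∫_0^2/3 (2*x^2 + x + 209/54) v dx − 2·v(2/3) − v(0) for all v ∈ V.

Multiply both sides by a test function v and integrate from 0 to 2/3:
  ∫_0^2/3 −u''(x) v(x) dx = ∫_0^2/3 f(x) v(x) dx.
Integrate the LHS by parts once:
  ∫_0^2/3 −u'' v dx = −[u'(x) v(x)]_0^2/3 + ∫_0^2/3 u'(x) v'(x) dx.
Thus ∫_0^2/3 u'(x) v'(x) dx = ∫_0^2/3 f(x) v(x) dx + [u'(x) v(x)]_0^2/3.
Choose V so that boundary terms are either known or forced to vanish.
u has inhomogeneous Neumann u'(0) = 1, u'(2/3) = -2. [u' v]_0^2/3 = (-2)·v(2/3) − (1)·v(0) = − 2·v(2/3) − v(0). Take V = H^1(0, 2/3); boundary term becomes part of RHS.
Weak formulation: find u (satisfying any essential BC) such that ∫_0^2/3 u'(x) v'(x) dx = ∫_0^2/3 f v dx − 2·v(2/3) − v(0) for all v ∈ V (Neumann data are natural BCs: they enter the RHS as boundary terms).
Substituting f(x) = 2*x^2 + x + 209/54, the right-hand side is ∫_0^2/3 (2*x^2 + x + 209/54) v dx − 2·v(2/3) − v(0).
Compatibility check (pure Neumann): taking v ≡ 1 ∈ V gives 0 = ∫_0^2/3 f dx + (-2) − (1), i.e. ∫_0^2/3 f dx must equal u'(0) − u'(2/3) = 3. Indeed ∫_0^2/3 (2*x^2 + x + 209/54) dx = 3, so the data are compatible. The solution is then unique only up to an additive constant (fix it e.g. by requiring ∫_0^2/3 u dx = 0).


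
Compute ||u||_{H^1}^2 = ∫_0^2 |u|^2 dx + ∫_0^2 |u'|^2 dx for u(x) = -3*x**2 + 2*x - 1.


||u||_{H^1}^2 = 1294/15

The H^1 norm (squared) on an interval (0, L) is
  ||u||_{H^1}^2 = ∫_0^L u(x)^2 dx + ∫_0^L u'(x)^2 dx.
Compute u'(x) = 2 - 6*x.
Then u(x)^2 = 9*x**4 - 12*x**3 + 10*x**2 - 4*x + 1 and u'(x)^2 = 36*x**2 - 24*x + 4.
Integrate each monomial from 0 to 2 using ∫_0^2 c·x^n dx = c·2^(n+1)/(n+1):
  ∫_0^2 u(x)^2 dx = ∫_0^2 (9*x^4 - 12*x^3 + 10*x^2 - 4*x + 1) dx. Term by term:
    ∫_0^2 9*x^4 dx = 288/5;  ∫_0^2 -12*x^3 dx = -48;  ∫_0^2 10*x^2 dx = 80/3;
    ∫_0^2 -4*x dx = -8;  ∫_0^2 1 dx = 2.
  Sum: 288/5 − 48 + 80/3 − 8 + 2 = 454/15.
  ∫_0^2 u'(x)^2 dx = ∫_0^2 (36*x^2 - 24*x + 4) dx. Term by term:
    ∫_0^2 36*x^2 dx = 96;  ∫_0^2 -24*x dx = -48;  ∫_0^2 4 dx = 8.
  Sum: 96 − 48 + 8 = 56.
Adding: ||u||_{H^1}^2 = 454/15 + 56 = 1294/15.


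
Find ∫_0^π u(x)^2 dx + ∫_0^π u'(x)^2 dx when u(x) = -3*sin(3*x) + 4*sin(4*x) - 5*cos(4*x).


||u||_{H^1(0,π)}^2 = -3060/7 + 787*π/2

u'(x) = 20*sin(4*x) - 9*cos(3*x) + 16*cos(4*x).
Expand u² and (u')² and integrate term by term on (0, π), using: for integers n ≥ 1, ∫_0^π sin²(nx) dx = ∫_0^π cos²(nx) dx = π/2; for n ≠ n', ∫_0^π sin(nx)sin(n'x) dx = ∫_0^π cos(nx)cos(n'x) dx = 0; and by product-to-sum, ∫_0^π sin(nx)cos(n'x) dx = ½∫_0^π [sin((n+n')x) + sin((n−n')x)] dx, which is 0 when n+n' is even and 2n/(n²−n'²) when n+n' is odd (it need not vanish on (0, π)).
  u² squared terms: (-5)²·∫cos(4x)² dx = 25·π/2 = 25*π/2;  (-3)²·∫sin(3x)² dx = 9·π/2 = 9*π/2;  (4)²·∫sin(4x)² dx = 16·π/2 = 8*π.
  u² cross terms: 2·(-5)·(-3)·∫cos(4x)·sin(3x) dx = 30·(-6/7) = -180/7;  2·(-5)·(4)·∫cos(4x)·sin(4x) dx = -40·(0) = 0;  2·(-3)·(4)·∫sin(3x)·sin(4x) dx = -24·(0) = 0.
  So ∫_0^π u² dx = 25*π/2 + 9*π/2 + 8*π − 180/7 + 0 + 0 = -180/7 + 25*π.
  (u')² squared terms: (-9)²·∫cos(3x)² dx = 81·π/2 = 81*π/2;  (16)²·∫cos(4x)² dx = 256·π/2 = 128*π;  (20)²·∫sin(4x)² dx = 400·π/2 = 200*π.
  (u')² cross terms: 2·(-9)·(16)·∫cos(3x)·cos(4x) dx = -288·(0) = 0;  2·(-9)·(20)·∫cos(3x)·sin(4x) dx = -360·(8/7) = -2880/7;  2·(16)·(20)·∫cos(4x)·sin(4x) dx = 640·(0) = 0.
  So ∫_0^π (u')² dx = 81*π/2 + 128*π + 200*π + 0 − 2880/7 + 0 = -2880/7 + 737*π/2.
||u||_{H^1}^2 = (-180/7 + 25*π) + (-2880/7 + 737*π/2) = -3060/7 + 787*π/2.


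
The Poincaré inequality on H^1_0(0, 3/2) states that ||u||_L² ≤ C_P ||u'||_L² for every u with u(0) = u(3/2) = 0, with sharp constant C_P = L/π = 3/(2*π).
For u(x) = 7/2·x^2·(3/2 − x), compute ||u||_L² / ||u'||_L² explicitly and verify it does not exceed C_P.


||u||_L² / ||u'||_L² = 3*sqrt(14)/28 < C_P = 3/(2*π).

u(x) = 7/2·x^2·(3/2 − x), so u'(x) = 21*x*(1 - x)/2.
u(x) = 7/2·x^2·(3/2 − x) vanishes at x = 0 and x = 3/2, so u ∈ H^1_0(0, 3/2). Differentiate via the product rule and integrate the resulting polynomials term by term.
  ∫_0^3/2 u² dx = ∫_0^3/2 (49*x^6/4 - 147*x^5/4 + 441*x^4/16) dx. Term by term:
    ∫_0^3/2 49*x^6/4 dx = 15309/512;  ∫_0^3/2 -147*x^5/4 dx = -35721/512;  ∫_0^3/2 441*x^4/16 dx = 107163/2560.
  Sum: 15309/512 − 35721/512 + 107163/2560 = 5103/2560.
  ∫_0^3/2 (u')² dx = ∫_0^3/2 (441*x^4/4 - 441*x^3/2 + 441*x^2/4) dx. Term by term:
    ∫_0^3/2 441*x^4/4 dx = 107163/640;  ∫_0^3/2 -441*x^3/2 dx = -35721/128;  ∫_0^3/2 441*x^2/4 dx = 3969/32.
  Sum: 107163/640 − 35721/128 + 3969/32 = 3969/320.
∫_0^3/2 u² dx = 5103/2560, so ||u||_L² = 27*sqrt(70)/160.
∫_0^3/2 (u')² dx = 3969/320, so ||u'||_L² = 63*sqrt(5)/40.
Ratio ||u||_L² / ||u'||_L² = 3*sqrt(14)/28.
Sharp Poincaré constant on H^1_0(0, 3/2) is C_P = L/π = 3/(2*π), achieved by sin(2*π/3·x).
A polynomial bump cannot attain the sharp Poincaré constant (only the first sine eigenfunction does), so the ratio is strictly less than C_P, consistent with ||u||_L² ≤ C_P ||u'||_L².


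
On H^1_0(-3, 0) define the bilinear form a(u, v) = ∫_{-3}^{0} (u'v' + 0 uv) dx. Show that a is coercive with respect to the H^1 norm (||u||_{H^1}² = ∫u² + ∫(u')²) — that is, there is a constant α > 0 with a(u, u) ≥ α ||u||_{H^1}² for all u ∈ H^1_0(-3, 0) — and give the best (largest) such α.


α = π^2/(9 + π^2)

Coercivity of a(·,·) on H^1_0(-3, 0) means a(u, u) ≥ α ||u||_{H^1}² for every u ∈ H^1_0.
The interval has length L = 3, and Poincaré/coercivity depend only on L. Here a(u, u) = ∫(u')² + (0)·∫u².
Here c = 0, so a(u,u) = ∫(u')² alone. The condition a(u,u) ≥ α||u||_{H^1}² reads (1−α)∫(u')² ≥ (α−c)∫u². Any admissible α is ≤ 1 (rapidly oscillating u have ∫u²/∫(u')² → 0), and α = 1 would force 0 ≥ (1−c)∫u², impossible since c < 1; so 1−α > 0. By the sharp Poincaré inequality on H^1_0 of an interval of length L, ∫(u')² ≥ (π/L)²∫u² with equality for the first sine mode sin(π(x−x₀)/L) (x₀ the left endpoint), so the inequality holds for all u iff (1−α)(π/L)² ≥ α − c, i.e. α ≤ ((π/L)² + c)/((π/L)² + 1) = (1 + c(L/π)²)/(1 + (L/π)²). (Direct route, valid since c ≤ 0: Poincaré gives c∫u² ≥ c(L/π)²∫(u')², so a(u,u) ≥ (1 + c(L/π)²)∫(u')², while ||u||_{H^1}² ≤ (1 + (L/π)²)∫(u')²; dividing yields the same α.) With (π/L)² = π^2/9 and c = 0, the largest admissible constant is α = ((π/L)² + c)/((π/L)² + 1).
Simplifying, α = π^2/(9 + π^2).


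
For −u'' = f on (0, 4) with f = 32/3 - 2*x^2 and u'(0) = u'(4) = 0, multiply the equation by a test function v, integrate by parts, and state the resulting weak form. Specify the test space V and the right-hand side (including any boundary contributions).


V = H^1(0, 4) (no boundary constraint on v; u is determined up to an additive constant); weak form: ∫_0^4 u'v' dx = ∫_0^4 (32/3 - 2*x^2) v dx for all v ∈ V.

Multiply both sides by a test function v and integrate from 0 to 4:
  ∫_0^4 −u''(x) v(x) dx = ∫_0^4 f(x) v(x) dx.
Integrate the LHS by parts once:
  ∫_0^4 −u'' v dx = −[u'(x) v(x)]_0^4 + ∫_0^4 u'(x) v'(x) dx.
Thus ∫_0^4 u'(x) v'(x) dx = ∫_0^4 f(x) v(x) dx + [u'(x) v(x)]_0^4.
Choose V so that boundary terms are either known or forced to vanish.
u has homogeneous Neumann: u'(0) = u'(4) = 0. So [u' v]_0^4 = 0·v(4) − 0·v(0) = 0 for any v; take V = H^1(0, 4).
Weak formulation: find u (satisfying any essential BC) such that ∫_0^4 u'(x) v'(x) dx = ∫_0^4 f v dx for all v ∈ V (homogeneous Neumann, so boundary terms vanish).
Substituting f(x) = 32/3 - 2*x^2, the right-hand side is ∫_0^4 (32/3 - 2*x^2) v dx.
Compatibility check (pure Neumann): taking v ≡ 1 ∈ V gives 0 = ∫_0^4 f dx + (0) − (0), i.e. ∫_0^4 f dx must equal u'(0) − u'(4) = 0. Indeed ∫_0^4 (32/3 - 2*x^2) dx = 0, so the data are compatible. The solution is then unique only up to an additive constant (fix it e.g. by requiring ∫_0^4 u dx = 0).


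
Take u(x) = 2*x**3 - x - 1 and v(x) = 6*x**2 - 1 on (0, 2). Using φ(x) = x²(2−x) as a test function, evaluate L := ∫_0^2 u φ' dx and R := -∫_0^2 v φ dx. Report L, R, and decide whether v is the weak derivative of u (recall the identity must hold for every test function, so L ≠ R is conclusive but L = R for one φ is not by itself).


LHS = -172/15, RHS = -172/15. Yes, v = u' weakly.

u(x) = 2*x**3 - x - 1, classical derivative u'(x) = 6*x**2 - 1.
φ(x) = x²(2−x), so φ'(x) = x*(4 - 3*x).
Note φ(0) = φ(2) = 0, so the boundary term u·φ vanishes.
LHS = ∫_0^2 u(x) φ'(x) dx = ∫_0^2 (-6*x^5 + 8*x^4 + 3*x^3 - x^2 - 4*x) dx. Term by term:
  ∫_0^2 -6*x^5 dx = -64;  ∫_0^2 8*x^4 dx = 256/5;  ∫_0^2 3*x^3 dx = 12;
  ∫_0^2 -x^2 dx = -8/3;  ∫_0^2 -4*x dx = -8.
Sum: -64 + 256/5 + 12 − 8/3 − 8 = -172/15.
So LHS = -172/15.
∫_0^2 v(x) φ(x) dx = ∫_0^2 (-6*x^5 + 12*x^4 + x^3 - 2*x^2) dx. Term by term:
  ∫_0^2 -6*x^5 dx = -64;  ∫_0^2 12*x^4 dx = 384/5;  ∫_0^2 x^3 dx = 4;
  ∫_0^2 -2*x^2 dx = -16/3.
Sum: -64 + 384/5 + 4 − 16/3 = 172/15.
So RHS = -∫_0^2 v(x) φ(x) dx = -172/15.
LHS = RHS, so the identity holds for this test φ.
Moreover u is smooth here and v(x) = u'(x) = 6*x**2 - 1 pointwise, so the identity holds for every test function. Hence v is the weak derivative of u.


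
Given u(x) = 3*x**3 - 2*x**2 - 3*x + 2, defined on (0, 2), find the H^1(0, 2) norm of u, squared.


||u||_{H^1}^2 = 23594/105

The H^1 norm (squared) on an interval (0, L) is
  ||u||_{H^1}^2 = ∫_0^L u(x)^2 dx + ∫_0^L u'(x)^2 dx.
Compute u'(x) = 9*x**2 - 4*x - 3.
Then u(x)^2 = 9*x**6 - 12*x**5 - 14*x**4 + 24*x**3 + x**2 - 12*x + 4 and u'(x)^2 = 81*x**4 - 72*x**3 - 38*x**2 + 24*x + 9.
Integrate each monomial from 0 to 2 using ∫_0^2 c·x^n dx = c·2^(n+1)/(n+1):
  ∫_0^2 u(x)^2 dx = ∫_0^2 (9*x^6 - 12*x^5 - 14*x^4 + 24*x^3 + x^2 - 12*x + 4) dx. Term by term:
    ∫_0^2 9*x^6 dx = 1152/7;  ∫_0^2 -12*x^5 dx = -128;  ∫_0^2 -14*x^4 dx = -448/5;
    ∫_0^2 24*x^3 dx = 96;  ∫_0^2 x^2 dx = 8/3;  ∫_0^2 -12*x dx = -24;
    ∫_0^2 4 dx = 8.
  Sum: 1152/7 − 128 − 448/5 + 96 + 8/3 − 24 + 8 = 3112/105.
  ∫_0^2 u'(x)^2 dx = ∫_0^2 (81*x^4 - 72*x^3 - 38*x^2 + 24*x + 9) dx. Term by term:
    ∫_0^2 81*x^4 dx = 2592/5;  ∫_0^2 -72*x^3 dx = -288;  ∫_0^2 -38*x^2 dx = -304/3;
    ∫_0^2 24*x dx = 48;  ∫_0^2 9 dx = 18.
  Sum: 2592/5 − 288 − 304/3 + 48 + 18 = 2926/15.
Adding: ||u||_{H^1}^2 = 3112/105 + 2926/15 = 23594/105.


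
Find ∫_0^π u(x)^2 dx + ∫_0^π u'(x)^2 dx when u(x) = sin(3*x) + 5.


||u||_{H^1(0,π)}^2 = 20/3 + 30*π

u'(x) = 3*cos(3*x).
Expand u² and (u')² and integrate term by term on (0, π), using: for integers n ≥ 1, ∫_0^π sin²(nx) dx = ∫_0^π cos²(nx) dx = π/2; for n ≠ n', ∫_0^π sin(nx)sin(n'x) dx = ∫_0^π cos(nx)cos(n'x) dx = 0; and by product-to-sum, ∫_0^π sin(nx)cos(n'x) dx = ½∫_0^π [sin((n+n')x) + sin((n−n')x)] dx, which is 0 when n+n' is even and 2n/(n²−n'²) when n+n' is odd (it need not vanish on (0, π)). For the constant mode: ∫_0^π 1 dx = π, ∫_0^π cos(nx) dx = 0, ∫_0^π sin(nx) dx = (1−(−1)^n)/n.
  u² squared terms: (5)²·∫1 dx = 25·π = 25*π;  (1)²·∫sin(3x)² dx = 1·π/2 = π/2.
  u² cross terms: 2·(5)·(1)·∫1·sin(3x) dx = 10·(2/3) = 20/3.
  So ∫_0^π u² dx = 25*π + π/2 + 20/3 = 20/3 + 51*π/2.
  (u')² squared terms: (3)²·∫cos(3x)² dx = 9·π/2 = 9*π/2.
  So ∫_0^π (u')² dx = 9*π/2.
||u||_{H^1}^2 = (20/3 + 51*π/2) + (9*π/2) = 20/3 + 30*π.


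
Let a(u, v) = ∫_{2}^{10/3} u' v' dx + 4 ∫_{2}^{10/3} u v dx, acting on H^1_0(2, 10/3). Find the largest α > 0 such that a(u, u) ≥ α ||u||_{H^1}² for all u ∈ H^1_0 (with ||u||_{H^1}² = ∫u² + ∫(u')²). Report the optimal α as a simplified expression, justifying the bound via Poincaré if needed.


α = 1

Coercivity of a(·,·) on H^1_0(2, 10/3) means a(u, u) ≥ α ||u||_{H^1}² for every u ∈ H^1_0.
The interval has length L = 4/3, and Poincaré/coercivity depend only on L. Here a(u, u) = ∫(u')² + (4)·∫u².
Here c = 4 ≥ 1, so a(u,u) = ∫(u')² + c∫u² ≥ ∫(u')² + ∫u² = ||u||_{H^1}², i.e. α = 1 works. No larger α is possible: a(u,u) ≥ α||u||_{H^1}² means (1−α)∫(u')² ≥ (α−c)∫u², and for the modes u_n = sin(nπ(x−x₀)/L) (x₀ the left endpoint) one has ∫u_n²/∫(u_n')² = (L/(nπ))² → 0, so a(u_n,u_n)/||u_n||_{H^1}² → 1. Hence the optimal constant is α = 1.
Therefore α = 1.


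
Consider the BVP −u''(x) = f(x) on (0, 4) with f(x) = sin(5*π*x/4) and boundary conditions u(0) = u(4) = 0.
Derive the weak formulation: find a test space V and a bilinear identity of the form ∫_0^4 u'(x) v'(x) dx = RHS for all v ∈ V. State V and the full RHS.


V = H^1_0(0, 4) (so v(0) = v(4) = 0); weak form: ∫_0^4 u'v' dx = ∫_0^4 (sin(5*π*x/4)) v dx for all v ∈ V.

Multiply both sides by a test function v and integrate from 0 to 4:
  ∫_0^4 −u''(x) v(x) dx = ∫_0^4 f(x) v(x) dx.
Integrate the LHS by parts once:
  ∫_0^4 −u'' v dx = −[u'(x) v(x)]_0^4 + ∫_0^4 u'(x) v'(x) dx.
Thus ∫_0^4 u'(x) v'(x) dx = ∫_0^4 f(x) v(x) dx + [u'(x) v(x)]_0^4.
Choose V so that boundary terms are either known or forced to vanish.
u is Dirichlet: u(0) = u(4) = 0. Let V = H^1_0(0, 4); then v(0) = v(4) = 0, and [u' v]_0^4 = 0.
Weak formulation: find u (satisfying any essential BC) such that ∫_0^4 u'(x) v'(x) dx = ∫_0^4 f v dx for all v ∈ V.
Substituting f(x) = sin(5*π*x/4), the right-hand side is ∫_0^4 (sin(5*π*x/4)) v dx.


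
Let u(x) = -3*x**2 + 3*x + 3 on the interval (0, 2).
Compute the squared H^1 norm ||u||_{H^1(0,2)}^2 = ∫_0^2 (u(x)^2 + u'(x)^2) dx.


||u||_{H^1}^2 = 288/5

The H^1 norm (squared) on an interval (0, L) is
  ||u||_{H^1}^2 = ∫_0^L u(x)^2 dx + ∫_0^L u'(x)^2 dx.
Compute u'(x) = 3 - 6*x.
Then u(x)^2 = 9*x**4 - 18*x**3 - 9*x**2 + 18*x + 9 and u'(x)^2 = 36*x**2 - 36*x + 9.
Integrate each monomial from 0 to 2 using ∫_0^2 c·x^n dx = c·2^(n+1)/(n+1):
  ∫_0^2 u(x)^2 dx = ∫_0^2 (9*x^4 - 18*x^3 - 9*x^2 + 18*x + 9) dx. Term by term:
    ∫_0^2 9*x^4 dx = 288/5;  ∫_0^2 -18*x^3 dx = -72;  ∫_0^2 -9*x^2 dx = -24;
    ∫_0^2 18*x dx = 36;  ∫_0^2 9 dx = 18.
  Sum: 288/5 − 72 − 24 + 36 + 18 = 78/5.
  ∫_0^2 u'(x)^2 dx = ∫_0^2 (36*x^2 - 36*x + 9) dx. Term by term:
    ∫_0^2 36*x^2 dx = 96;  ∫_0^2 -36*x dx = -72;  ∫_0^2 9 dx = 18.
  Sum: 96 − 72 + 18 = 42.
Adding: ||u||_{H^1}^2 = 78/5 + 42 = 288/5.


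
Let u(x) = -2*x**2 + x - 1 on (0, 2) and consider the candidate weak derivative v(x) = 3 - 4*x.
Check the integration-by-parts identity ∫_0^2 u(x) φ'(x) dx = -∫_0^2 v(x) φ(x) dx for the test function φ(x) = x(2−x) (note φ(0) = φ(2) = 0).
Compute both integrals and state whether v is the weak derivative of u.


LHS = 4, RHS = 4/3. No, v is not the weak derivative of u.

u(x) = -2*x**2 + x - 1, classical derivative u'(x) = 1 - 4*x.
φ(x) = x(2−x), so φ'(x) = 2 - 2*x.
Note φ(0) = φ(2) = 0, so the boundary term u·φ vanishes.
LHS = ∫_0^2 u(x) φ'(x) dx = ∫_0^2 (4*x^3 - 6*x^2 + 4*x - 2) dx. Term by term:
  ∫_0^2 4*x^3 dx = 16;  ∫_0^2 -6*x^2 dx = -16;  ∫_0^2 4*x dx = 8;
  ∫_0^2 -2 dx = -4.
Sum: 16 − 16 + 8 − 4 = 4.
So LHS = 4.
∫_0^2 v(x) φ(x) dx = ∫_0^2 (4*x^3 - 11*x^2 + 6*x) dx. Term by term:
  ∫_0^2 4*x^3 dx = 16;  ∫_0^2 -11*x^2 dx = -88/3;  ∫_0^2 6*x dx = 12.
Sum: 16 − 88/3 + 12 = -4/3.
So RHS = -∫_0^2 v(x) φ(x) dx = 4/3.
LHS − RHS = 8/3 ≠ 0, so the identity fails.
(For a valid weak derivative the identity must hold for EVERY test function, in particular this one. The failure shows v is NOT the weak derivative of u.)
Correct weak derivative would be u'(x) = 1 - 4*x.


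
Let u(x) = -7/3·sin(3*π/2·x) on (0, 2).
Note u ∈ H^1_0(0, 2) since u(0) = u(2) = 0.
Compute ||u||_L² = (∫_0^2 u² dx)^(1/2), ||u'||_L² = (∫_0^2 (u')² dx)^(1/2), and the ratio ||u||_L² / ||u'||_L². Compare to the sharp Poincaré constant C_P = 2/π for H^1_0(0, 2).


||u||_L² / ||u'||_L² = 2/(3*π) < C_P = 2/π.

u(x) = -7/3·sin(3*π/2·x), so u'(x) = -7*π*cos(3*π*x/2)/2.
Writing u(x) = A·sin(kπx/L) with A = -7/3 and k = 3, use ∫_0^L sin²(kπx/L) dx = L/2 and ∫_0^L cos²(kπx/L) dx = L/2.
u² = 49/9·sin²(3*π/2·x) and (u')² = 49*π^2/4·cos²(3*π/2·x), and each of sin², cos² integrates to L/2 = 1 over (0, 2).
∫_0^2 u² dx = 49/9, so ||u||_L² = 7/3.
∫_0^2 (u')² dx = 49*π^2/4, so ||u'||_L² = 7*π/2.
Ratio ||u||_L² / ||u'||_L² = 2/(3*π).
Sharp Poincaré constant on H^1_0(0, 2) is C_P = L/π = 2/π, achieved by sin(π/2·x).
This is the k = 3 harmonic; the ratio L/(kπ) is strictly less than C_P = L/π, consistent with the sharp inequality ||u||_L² ≤ C_P ||u'||_L².


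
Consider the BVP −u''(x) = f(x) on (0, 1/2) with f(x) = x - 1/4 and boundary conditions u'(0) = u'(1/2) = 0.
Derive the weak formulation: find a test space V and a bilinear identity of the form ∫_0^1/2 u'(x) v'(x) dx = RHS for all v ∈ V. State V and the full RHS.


V = H^1(0, 1/2) (no boundary constraint on v; u is determined up to an additive constant); weak form: ∫_0^1/2 u'v' dx = ∫_0^1/2 (x - 1/4) v dx for all v ∈ V.

Multiply both sides by a test function v and integrate from 0 to 1/2:
  ∫_0^1/2 −u''(x) v(x) dx = ∫_0^1/2 f(x) v(x) dx.
Integrate the LHS by parts once:
  ∫_0^1/2 −u'' v dx = −[u'(x) v(x)]_0^1/2 + ∫_0^1/2 u'(x) v'(x) dx.
Thus ∫_0^1/2 u'(x) v'(x) dx = ∫_0^1/2 f(x) v(x) dx + [u'(x) v(x)]_0^1/2.
Choose V so that boundary terms are either known or forced to vanish.
u has homogeneous Neumann: u'(0) = u'(1/2) = 0. So [u' v]_0^1/2 = 0·v(1/2) − 0·v(0) = 0 for any v; take V = H^1(0, 1/2).
Weak formulation: find u (satisfying any essential BC) such that ∫_0^1/2 u'(x) v'(x) dx = ∫_0^1/2 f v dx for all v ∈ V (homogeneous Neumann, so boundary terms vanish).
Substituting f(x) = x - 1/4, the right-hand side is ∫_0^1/2 (x - 1/4) v dx.
Compatibility check (pure Neumann): taking v ≡ 1 ∈ V gives 0 = ∫_0^1/2 f dx + (0) − (0), i.e. ∫_0^1/2 f dx must equal u'(0) − u'(1/2) = 0. Indeed ∫_0^1/2 (x - 1/4) dx = 0, so the data are compatible. The solution is then unique only up to an additive constant (fix it e.g. by requiring ∫_0^1/2 u dx = 0).


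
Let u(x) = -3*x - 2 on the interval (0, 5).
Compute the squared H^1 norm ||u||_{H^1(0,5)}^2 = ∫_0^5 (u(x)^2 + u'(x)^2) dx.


||u||_{H^1}^2 = 590

The H^1 norm (squared) on an interval (0, L) is
  ||u||_{H^1}^2 = ∫_0^L u(x)^2 dx + ∫_0^L u'(x)^2 dx.
Compute u'(x) = -3.
Then u(x)^2 = 9*x**2 + 12*x + 4 and u'(x)^2 = 9.
Integrate each monomial from 0 to 5 using ∫_0^5 c·x^n dx = c·5^(n+1)/(n+1):
  ∫_0^5 u(x)^2 dx = ∫_0^5 (9*x^2 + 12*x + 4) dx. Term by term:
    ∫_0^5 9*x^2 dx = 375;  ∫_0^5 12*x dx = 150;  ∫_0^5 4 dx = 20.
  Sum: 375 + 150 + 20 = 545.
  ∫_0^5 u'(x)^2 dx = ∫_0^5 (9) dx. Term by term:
    ∫_0^5 9 dx = 45.
Adding: ||u||_{H^1}^2 = 545 + 45 = 590.


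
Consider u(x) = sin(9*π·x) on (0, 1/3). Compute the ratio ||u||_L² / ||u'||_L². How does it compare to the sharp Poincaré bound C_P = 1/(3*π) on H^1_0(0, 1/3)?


||u||_L² / ||u'||_L² = 1/(9*π) < C_P = 1/(3*π).

u(x) = sin(9*π·x), so u'(x) = 9*π*cos(9*π*x).
Writing u(x) = A·sin(kπx/L) with A = 1 and k = 3, use ∫_0^L sin²(kπx/L) dx = L/2 and ∫_0^L cos²(kπx/L) dx = L/2.
u² = 1·sin²(9*π·x) and (u')² = 81*π^2·cos²(9*π·x), and each of sin², cos² integrates to L/2 = 1/6 over (0, 1/3).
∫_0^1/3 u² dx = 1/6, so ||u||_L² = sqrt(6)/6.
∫_0^1/3 (u')² dx = 27*π^2/2, so ||u'||_L² = 3*sqrt(6)*π/2.
Ratio ||u||_L² / ||u'||_L² = 1/(9*π).
Sharp Poincaré constant on H^1_0(0, 1/3) is C_P = L/π = 1/(3*π), achieved by sin(3*π·x).
This is the k = 3 harmonic; the ratio L/(kπ) is strictly less than C_P = L/π, consistent with the sharp inequality ||u||_L² ≤ C_P ||u'||_L².


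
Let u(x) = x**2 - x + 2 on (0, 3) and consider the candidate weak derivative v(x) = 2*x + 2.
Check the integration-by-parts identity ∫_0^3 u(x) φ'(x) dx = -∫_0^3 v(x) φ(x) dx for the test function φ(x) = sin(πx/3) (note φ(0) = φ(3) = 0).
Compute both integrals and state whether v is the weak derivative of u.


LHS = -12/π, RHS = -30/π. No, v is not the weak derivative of u.

u(x) = x**2 - x + 2, classical derivative u'(x) = 2*x - 1.
φ(x) = sin(πx/3), so φ'(x) = π*cos(π*x/3)/3.
Note φ(0) = φ(3) = 0, so the boundary term u·φ vanishes.
LHS = ∫_0^3 u(x) φ'(x) dx = ∫_0^3 (π*x^2*cos(π*x/3)/3 - π*x*cos(π*x/3)/3 + 2*π*cos(π*x/3)/3) dx. Term by term:
  ∫_0^3 2*π*cos(π*x/3)/3 dx = 0;  ∫_0^3 -π*x*cos(π*x/3)/3 dx = 6/π;  ∫_0^3 π*x^2*cos(π*x/3)/3 dx = -18/π.
Sum: 0 + 6/π − 18/π = -12/π.
So LHS = -12/π.
∫_0^3 v(x) φ(x) dx = ∫_0^3 (2*x*sin(π*x/3) + 2*sin(π*x/3)) dx. Term by term:
  ∫_0^3 2*sin(π*x/3) dx = 12/π;  ∫_0^3 2*x*sin(π*x/3) dx = 18/π.
Sum: 12/π + 18/π = 30/π.
So RHS = -∫_0^3 v(x) φ(x) dx = -30/π.
LHS − RHS = 18/π ≠ 0, so the identity fails.
(For a valid weak derivative the identity must hold for EVERY test function, in particular this one. The failure shows v is NOT the weak derivative of u.)
Correct weak derivative would be u'(x) = 2*x - 1.


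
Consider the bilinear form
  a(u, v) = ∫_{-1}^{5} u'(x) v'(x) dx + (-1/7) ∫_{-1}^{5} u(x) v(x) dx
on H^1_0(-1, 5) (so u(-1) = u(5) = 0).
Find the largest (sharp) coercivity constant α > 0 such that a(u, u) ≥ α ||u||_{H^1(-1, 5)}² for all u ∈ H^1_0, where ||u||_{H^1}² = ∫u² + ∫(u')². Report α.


α = (-36/7 + π^2)/(π^2 + 36)

Coercivity of a(·,·) on H^1_0(-1, 5) means a(u, u) ≥ α ||u||_{H^1}² for every u ∈ H^1_0.
The interval has length L = 6, and Poincaré/coercivity depend only on L. Here a(u, u) = ∫(u')² + (-1/7)·∫u².
Here c = -1/7 < 0 with |c| < (π/L)² = π^2/36, so coercivity still holds. The condition a(u,u) ≥ α||u||_{H^1}² reads (1−α)∫(u')² ≥ (α−c)∫u². Any admissible α is ≤ 1 (rapidly oscillating u have ∫u²/∫(u')² → 0), and α = 1 would force 0 ≥ (1−c)∫u², impossible since c < 1; so 1−α > 0. By the sharp Poincaré inequality on H^1_0 of an interval of length L, ∫(u')² ≥ (π/L)²∫u² with equality for the first sine mode sin(π(x−x₀)/L) (x₀ the left endpoint), so the inequality holds for all u iff (1−α)(π/L)² ≥ α − c, i.e. α ≤ ((π/L)² + c)/((π/L)² + 1) = (1 + c(L/π)²)/(1 + (L/π)²). (Direct route, valid since c ≤ 0: Poincaré gives c∫u² ≥ c(L/π)²∫(u')², so a(u,u) ≥ (1 + c(L/π)²)∫(u')², while ||u||_{H^1}² ≤ (1 + (L/π)²)∫(u')²; dividing yields the same α.) With (π/L)² = π^2/36 and c = -1/7, the largest admissible constant is α = ((π/L)² + c)/((π/L)² + 1).
Simplifying, α = (-36/7 + π^2)/(π^2 + 36).


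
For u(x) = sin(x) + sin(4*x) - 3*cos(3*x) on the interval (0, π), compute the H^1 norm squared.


||u||_{H^1(0,π)}^2 = -480/7 + 109*π/2

u'(x) = 9*sin(3*x) + cos(x) + 4*cos(4*x).
Expand u² and (u')² and integrate term by term on (0, π), using: for integers n ≥ 1, ∫_0^π sin²(nx) dx = ∫_0^π cos²(nx) dx = π/2; for n ≠ n', ∫_0^π sin(nx)sin(n'x) dx = ∫_0^π cos(nx)cos(n'x) dx = 0; and by product-to-sum, ∫_0^π sin(nx)cos(n'x) dx = ½∫_0^π [sin((n+n')x) + sin((n−n')x)] dx, which is 0 when n+n' is even and 2n/(n²−n'²) when n+n' is odd (it need not vanish on (0, π)).
  u² squared terms: (-3)²·∫cos(3x)² dx = 9·π/2 = 9*π/2;  (1)²·∫sin(x)² dx = 1·π/2 = π/2;  (1)²·∫sin(4x)² dx = 1·π/2 = π/2.
  u² cross terms: 2·(-3)·(1)·∫cos(3x)·sin(x) dx = -6·(0) = 0;  2·(-3)·(1)·∫cos(3x)·sin(4x) dx = -6·(8/7) = -48/7;  2·(1)·(1)·∫sin(x)·sin(4x) dx = 2·(0) = 0.
  So ∫_0^π u² dx = 9*π/2 + π/2 + π/2 + 0 − 48/7 + 0 = -48/7 + 11*π/2.
  (u')² squared terms: (4)²·∫cos(4x)² dx = 16·π/2 = 8*π;  (9)²·∫sin(3x)² dx = 81·π/2 = 81*π/2;  (1)²·∫cos(x)² dx = 1·π/2 = π/2.
  (u')² cross terms: 2·(4)·(9)·∫cos(4x)·sin(3x) dx = 72·(-6/7) = -432/7;  2·(4)·(1)·∫cos(4x)·cos(x) dx = 8·(0) = 0;  2·(9)·(1)·∫sin(3x)·cos(x) dx = 18·(0) = 0.
  So ∫_0^π (u')² dx = 8*π + 81*π/2 + π/2 − 432/7 + 0 + 0 = -432/7 + 49*π.
||u||_{H^1}^2 = (-48/7 + 11*π/2) + (-432/7 + 49*π) = -480/7 + 109*π/2.


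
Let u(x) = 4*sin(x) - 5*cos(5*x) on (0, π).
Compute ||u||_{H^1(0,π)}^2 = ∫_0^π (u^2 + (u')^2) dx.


||u||_{H^1(0,π)}^2 = 341*π

u'(x) = 25*sin(5*x) + 4*cos(x).
Expand u² and (u')² and integrate term by term on (0, π), using: for integers n ≥ 1, ∫_0^π sin²(nx) dx = ∫_0^π cos²(nx) dx = π/2; for n ≠ n', ∫_0^π sin(nx)sin(n'x) dx = ∫_0^π cos(nx)cos(n'x) dx = 0; and by product-to-sum, ∫_0^π sin(nx)cos(n'x) dx = ½∫_0^π [sin((n+n')x) + sin((n−n')x)] dx, which is 0 when n+n' is even and 2n/(n²−n'²) when n+n' is odd (it need not vanish on (0, π)).
  u² squared terms: (-5)²·∫cos(5x)² dx = 25·π/2 = 25*π/2;  (4)²·∫sin(x)² dx = 16·π/2 = 8*π.
  u² cross terms: 2·(-5)·(4)·∫cos(5x)·sin(x) dx = -40·(0) = 0.
  So ∫_0^π u² dx = 25*π/2 + 8*π + 0 = 41*π/2.
  (u')² squared terms: (4)²·∫cos(x)² dx = 16·π/2 = 8*π;  (25)²·∫sin(5x)² dx = 625·π/2 = 625*π/2.
  (u')² cross terms: 2·(4)·(25)·∫cos(x)·sin(5x) dx = 200·(0) = 0.
  So ∫_0^π (u')² dx = 8*π + 625*π/2 + 0 = 641*π/2.
||u||_{H^1}^2 = (41*π/2) + (641*π/2) = 341*π.


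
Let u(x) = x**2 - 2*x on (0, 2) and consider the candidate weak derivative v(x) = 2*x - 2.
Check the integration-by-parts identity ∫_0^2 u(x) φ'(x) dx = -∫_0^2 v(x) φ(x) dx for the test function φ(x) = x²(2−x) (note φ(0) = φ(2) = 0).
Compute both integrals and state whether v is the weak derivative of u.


LHS = -8/15, RHS = -8/15. Yes, v = u' weakly.

u(x) = x**2 - 2*x, classical derivative u'(x) = 2*x - 2.
φ(x) = x²(2−x), so φ'(x) = x*(4 - 3*x).
Note φ(0) = φ(2) = 0, so the boundary term u·φ vanishes.
LHS = ∫_0^2 u(x) φ'(x) dx = ∫_0^2 (-3*x^4 + 10*x^3 - 8*x^2) dx. Term by term:
  ∫_0^2 -3*x^4 dx = -96/5;  ∫_0^2 10*x^3 dx = 40;  ∫_0^2 -8*x^2 dx = -64/3.
Sum: -96/5 + 40 − 64/3 = -8/15.
So LHS = -8/15.
∫_0^2 v(x) φ(x) dx = ∫_0^2 (-2*x^4 + 6*x^3 - 4*x^2) dx. Term by term:
  ∫_0^2 -2*x^4 dx = -64/5;  ∫_0^2 6*x^3 dx = 24;  ∫_0^2 -4*x^2 dx = -32/3.
Sum: -64/5 + 24 − 32/3 = 8/15.
So RHS = -∫_0^2 v(x) φ(x) dx = -8/15.
LHS = RHS, so the identity holds for this test φ.
Moreover u is smooth here and v(x) = u'(x) = 2*x - 2 pointwise, so the identity holds for every test function. Hence v is the weak derivative of u.


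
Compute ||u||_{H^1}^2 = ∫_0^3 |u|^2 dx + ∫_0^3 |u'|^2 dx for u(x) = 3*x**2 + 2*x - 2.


||u||_{H^1}^2 = 5142/5

The H^1 norm (squared) on an interval (0, L) is
  ||u||_{H^1}^2 = ∫_0^L u(x)^2 dx + ∫_0^L u'(x)^2 dx.
Compute u'(x) = 6*x + 2.
Then u(x)^2 = 9*x**4 + 12*x**3 - 8*x**2 - 8*x + 4 and u'(x)^2 = 36*x**2 + 24*x + 4.
Integrate each monomial from 0 to 3 using ∫_0^3 c·x^n dx = c·3^(n+1)/(n+1):
  ∫_0^3 u(x)^2 dx = ∫_0^3 (9*x^4 + 12*x^3 - 8*x^2 - 8*x + 4) dx. Term by term:
    ∫_0^3 9*x^4 dx = 2187/5;  ∫_0^3 12*x^3 dx = 243;  ∫_0^3 -8*x^2 dx = -72;
    ∫_0^3 -8*x dx = -36;  ∫_0^3 4 dx = 12.
  Sum: 2187/5 + 243 − 72 − 36 + 12 = 2922/5.
  ∫_0^3 u'(x)^2 dx = ∫_0^3 (36*x^2 + 24*x + 4) dx. Term by term:
    ∫_0^3 36*x^2 dx = 324;  ∫_0^3 24*x dx = 108;  ∫_0^3 4 dx = 12.
  Sum: 324 + 108 + 12 = 444.
Adding: ||u||_{H^1}^2 = 2922/5 + 444 = 5142/5.


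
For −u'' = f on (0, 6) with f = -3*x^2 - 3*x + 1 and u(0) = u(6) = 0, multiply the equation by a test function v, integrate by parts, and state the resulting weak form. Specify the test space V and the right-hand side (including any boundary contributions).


V = H^1_0(0, 6) (so v(0) = v(6) = 0); weak form: ∫_0^6 u'v' dx = ∫_0^6 (-3*x^2 - 3*x + 1) v dx for all v ∈ V.

Multiply both sides by a test function v and integrate from 0 to 6:
  ∫_0^6 −u''(x) v(x) dx = ∫_0^6 f(x) v(x) dx.
Integrate the LHS by parts once:
  ∫_0^6 −u'' v dx = −[u'(x) v(x)]_0^6 + ∫_0^6 u'(x) v'(x) dx.
Thus ∫_0^6 u'(x) v'(x) dx = ∫_0^6 f(x) v(x) dx + [u'(x) v(x)]_0^6.
Choose V so that boundary terms are either known or forced to vanish.
u is Dirichlet: u(0) = u(6) = 0. Let V = H^1_0(0, 6); then v(0) = v(6) = 0, and [u' v]_0^6 = 0.
Weak formulation: find u (satisfying any essential BC) such that ∫_0^6 u'(x) v'(x) dx = ∫_0^6 f v dx for all v ∈ V.
Substituting f(x) = -3*x^2 - 3*x + 1, the right-hand side is ∫_0^6 (-3*x^2 - 3*x + 1) v dx.


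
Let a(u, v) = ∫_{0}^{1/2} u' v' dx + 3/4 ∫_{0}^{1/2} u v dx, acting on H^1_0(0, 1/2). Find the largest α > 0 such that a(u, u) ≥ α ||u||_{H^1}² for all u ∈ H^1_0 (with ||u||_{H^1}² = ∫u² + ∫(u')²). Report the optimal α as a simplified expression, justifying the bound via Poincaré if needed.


α = (3 + 16*π^2)/(4*(1 + 4*π^2))

Coercivity of a(·,·) on H^1_0(0, 1/2) means a(u, u) ≥ α ||u||_{H^1}² for every u ∈ H^1_0.
The interval has length L = 1/2, and Poincaré/coercivity depend only on L. Here a(u, u) = ∫(u')² + (3/4)·∫u².
Here 0 < c = 3/4 < 1. The condition a(u,u) ≥ α||u||_{H^1}² reads (1−α)∫(u')² ≥ (α−c)∫u². Any admissible α is ≤ 1 (rapidly oscillating u have ∫u²/∫(u')² → 0), and α = 1 would force 0 ≥ (1−c)∫u², impossible since c < 1; so 1−α > 0. By the sharp Poincaré inequality on H^1_0 of an interval of length L, ∫(u')² ≥ (π/L)²∫u² with equality for the first sine mode sin(π(x−x₀)/L) (x₀ the left endpoint), so the inequality holds for all u iff (1−α)(π/L)² ≥ α − c, i.e. α ≤ ((π/L)² + c)/((π/L)² + 1) = (1 + c(L/π)²)/(1 + (L/π)²). With (π/L)² = 4*π^2 and c = 3/4, the largest admissible constant is α = ((π/L)² + c)/((π/L)² + 1).
Simplifying, α = (3 + 16*π^2)/(4*(1 + 4*π^2)).
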